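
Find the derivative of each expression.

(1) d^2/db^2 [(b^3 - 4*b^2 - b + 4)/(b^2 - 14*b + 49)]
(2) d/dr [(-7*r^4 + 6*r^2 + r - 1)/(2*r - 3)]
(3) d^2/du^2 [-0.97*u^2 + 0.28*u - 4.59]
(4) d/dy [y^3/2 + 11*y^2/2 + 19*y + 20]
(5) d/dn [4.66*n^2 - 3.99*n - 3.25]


(1) = 36*(5*b - 11)/(b^4 - 28*b^3 + 294*b^2 - 1372*b + 2401)
(2) = (-42*r^4 + 84*r^3 + 12*r^2 - 36*r - 1)/(4*r^2 - 12*r + 9)
(3) = -1.94000000000000
(4) = 3*y^2/2 + 11*y + 19
(5) = 9.32*n - 3.99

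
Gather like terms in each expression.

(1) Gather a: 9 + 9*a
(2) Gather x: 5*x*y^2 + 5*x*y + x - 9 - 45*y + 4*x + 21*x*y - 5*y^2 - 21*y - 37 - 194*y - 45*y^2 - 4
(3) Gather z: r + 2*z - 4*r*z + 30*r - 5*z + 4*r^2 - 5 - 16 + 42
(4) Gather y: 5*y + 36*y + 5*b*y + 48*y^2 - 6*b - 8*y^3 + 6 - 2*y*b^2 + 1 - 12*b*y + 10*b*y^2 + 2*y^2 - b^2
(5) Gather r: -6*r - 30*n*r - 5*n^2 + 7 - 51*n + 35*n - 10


(1) = 9*a + 9
(2) = x*(5*y^2 + 26*y + 5) - 50*y^2 - 260*y - 50
(3) = 4*r^2 + 31*r + z*(-4*r - 3) + 21
(4) = -b^2 - 6*b - 8*y^3 + y^2*(10*b + 50) + y*(-2*b^2 - 7*b + 41) + 7
(5) = -5*n^2 - 16*n + r*(-30*n - 6) - 3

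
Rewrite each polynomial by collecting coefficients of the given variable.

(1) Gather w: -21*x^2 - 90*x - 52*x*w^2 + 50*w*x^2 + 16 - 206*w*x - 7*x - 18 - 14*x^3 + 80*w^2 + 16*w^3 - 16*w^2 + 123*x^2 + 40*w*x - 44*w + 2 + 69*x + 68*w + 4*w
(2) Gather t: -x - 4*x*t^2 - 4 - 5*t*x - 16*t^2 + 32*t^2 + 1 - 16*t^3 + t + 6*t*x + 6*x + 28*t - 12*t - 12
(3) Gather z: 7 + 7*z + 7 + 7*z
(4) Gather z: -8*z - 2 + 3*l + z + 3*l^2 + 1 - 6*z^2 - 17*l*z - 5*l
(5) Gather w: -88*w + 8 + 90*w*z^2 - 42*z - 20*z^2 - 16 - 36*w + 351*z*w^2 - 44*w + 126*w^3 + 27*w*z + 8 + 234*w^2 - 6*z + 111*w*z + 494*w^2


(1) = 16*w^3 + w^2*(64 - 52*x) + w*(50*x^2 - 166*x + 28) - 14*x^3 + 102*x^2 - 28*x
(2) = -16*t^3 + t^2*(16 - 4*x) + t*(x + 17) + 5*x - 15
(3) = 14*z + 14
(4) = 3*l^2 - 2*l - 6*z^2 + z*(-17*l - 7) - 1
(5) = 126*w^3 + w^2*(351*z + 728) + w*(90*z^2 + 138*z - 168) - 20*z^2 - 48*z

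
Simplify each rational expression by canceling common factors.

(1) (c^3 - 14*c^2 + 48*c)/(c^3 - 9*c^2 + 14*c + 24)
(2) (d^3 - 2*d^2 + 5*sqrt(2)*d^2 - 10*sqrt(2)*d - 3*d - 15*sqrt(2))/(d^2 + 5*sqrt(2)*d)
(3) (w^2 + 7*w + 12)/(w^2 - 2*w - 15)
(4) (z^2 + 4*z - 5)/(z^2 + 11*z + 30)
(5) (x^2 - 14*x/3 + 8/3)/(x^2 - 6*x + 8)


(1) = (c^2 - 8*c)/(c^2 - 3*c - 4)
(2) = (d^2 - 2*d - 3)/d
(3) = (w + 4)/(w - 5)
(4) = (z - 1)/(z + 6)
(5) = (3*x - 2)/(3*x - 6)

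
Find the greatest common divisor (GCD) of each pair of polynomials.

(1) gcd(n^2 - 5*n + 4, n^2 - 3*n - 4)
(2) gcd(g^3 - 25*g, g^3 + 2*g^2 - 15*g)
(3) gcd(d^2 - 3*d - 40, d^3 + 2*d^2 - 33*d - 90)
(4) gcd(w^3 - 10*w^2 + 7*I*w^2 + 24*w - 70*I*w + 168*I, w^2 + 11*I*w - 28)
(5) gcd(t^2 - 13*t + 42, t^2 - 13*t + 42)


(1) = gcd((n - 4)*(n - 1), (n - 4)*(n + 1)) = n - 4
(2) = gcd(g*(g - 5)*(g + 5), g*(g - 3)*(g + 5)) = g^2 + 5*g
(3) = d + 5
(4) = w + 7*I
(5) = t^2 - 13*t + 42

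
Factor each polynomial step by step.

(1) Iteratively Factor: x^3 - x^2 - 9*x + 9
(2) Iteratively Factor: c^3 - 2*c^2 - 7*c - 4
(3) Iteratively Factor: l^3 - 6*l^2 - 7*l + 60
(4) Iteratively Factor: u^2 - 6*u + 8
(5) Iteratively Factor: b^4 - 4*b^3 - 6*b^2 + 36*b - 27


(1) = (x + 3)*(x^2 - 4*x + 3) = (x - 1)*(x + 3)*(x - 3)
(2) = (c + 1)*(c^2 - 3*c - 4) = (c + 1)^2*(c - 4)
(3) = (l + 3)*(l^2 - 9*l + 20) = (l - 4)*(l + 3)*(l - 5)
(4) = (u - 2)*(u - 4)
(5) = (b - 3)*(b^3 - b^2 - 9*b + 9) = (b - 3)*(b - 1)*(b^2 - 9) = (b - 3)^2*(b - 1)*(b + 3)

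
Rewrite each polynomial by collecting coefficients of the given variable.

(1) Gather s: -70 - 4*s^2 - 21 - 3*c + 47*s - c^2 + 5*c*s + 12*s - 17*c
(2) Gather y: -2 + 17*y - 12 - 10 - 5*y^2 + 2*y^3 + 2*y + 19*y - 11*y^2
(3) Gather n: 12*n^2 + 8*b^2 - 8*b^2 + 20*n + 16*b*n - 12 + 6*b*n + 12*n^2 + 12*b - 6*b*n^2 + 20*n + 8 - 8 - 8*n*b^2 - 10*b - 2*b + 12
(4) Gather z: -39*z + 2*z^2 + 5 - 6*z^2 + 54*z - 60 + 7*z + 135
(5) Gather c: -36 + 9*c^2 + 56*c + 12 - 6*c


(1) = -c^2 - 20*c - 4*s^2 + s*(5*c + 59) - 91
(2) = 2*y^3 - 16*y^2 + 38*y - 24
(3) = n^2*(24 - 6*b) + n*(-8*b^2 + 22*b + 40)
(4) = -4*z^2 + 22*z + 80
(5) = 9*c^2 + 50*c - 24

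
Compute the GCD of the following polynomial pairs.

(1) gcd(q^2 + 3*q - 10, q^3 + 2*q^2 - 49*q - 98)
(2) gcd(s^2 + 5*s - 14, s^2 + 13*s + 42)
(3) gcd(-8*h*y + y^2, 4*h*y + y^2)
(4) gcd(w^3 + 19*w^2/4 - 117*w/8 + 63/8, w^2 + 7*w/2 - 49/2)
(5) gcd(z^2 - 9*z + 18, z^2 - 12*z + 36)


(1) = gcd((q - 2)*(q + 5), (q - 7)*(q + 2)*(q + 7)) = 1
(2) = gcd((s - 2)*(s + 7), (s + 6)*(s + 7)) = s + 7
(3) = gcd(y*(-8*h + y), y*(4*h + y)) = y
(4) = gcd((w - 3/2)*(w - 3/4)*(w + 7), (w - 7/2)*(w + 7)) = w + 7
(5) = z - 6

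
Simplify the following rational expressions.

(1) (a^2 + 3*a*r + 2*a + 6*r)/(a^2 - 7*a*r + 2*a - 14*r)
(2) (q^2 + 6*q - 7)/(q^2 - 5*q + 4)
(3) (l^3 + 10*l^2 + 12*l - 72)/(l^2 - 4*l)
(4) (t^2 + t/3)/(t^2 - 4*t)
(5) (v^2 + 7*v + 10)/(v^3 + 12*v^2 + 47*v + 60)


(1) = (-a - 3*r)/(-a + 7*r)
(2) = (q + 7)/(q - 4)
(3) = (l^3 + 10*l^2 + 12*l - 72)/(l^2 - 4*l)
(4) = (3*t + 1)/(3*t - 12)
(5) = (v + 2)/(v^2 + 7*v + 12)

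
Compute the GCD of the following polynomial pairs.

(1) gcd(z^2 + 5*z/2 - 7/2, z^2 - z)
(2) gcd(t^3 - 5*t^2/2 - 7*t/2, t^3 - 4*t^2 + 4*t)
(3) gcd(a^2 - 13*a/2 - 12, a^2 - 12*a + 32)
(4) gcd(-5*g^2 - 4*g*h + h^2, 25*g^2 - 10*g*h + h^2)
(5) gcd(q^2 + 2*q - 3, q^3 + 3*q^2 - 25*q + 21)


(1) = z - 1
(2) = t
(3) = a - 8
(4) = 5*g - h
(5) = gcd((q - 1)*(q + 3), (q - 3)*(q - 1)*(q + 7)) = q - 1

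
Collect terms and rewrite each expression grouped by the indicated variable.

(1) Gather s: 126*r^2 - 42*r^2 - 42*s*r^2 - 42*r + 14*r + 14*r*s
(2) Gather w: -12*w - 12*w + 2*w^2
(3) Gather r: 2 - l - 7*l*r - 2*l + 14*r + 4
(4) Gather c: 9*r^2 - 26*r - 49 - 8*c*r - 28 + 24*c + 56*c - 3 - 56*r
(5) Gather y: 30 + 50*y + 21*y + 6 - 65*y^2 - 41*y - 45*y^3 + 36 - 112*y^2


(1) = 84*r^2 - 28*r + s*(-42*r^2 + 14*r)
(2) = 2*w^2 - 24*w
(3) = -3*l + r*(14 - 7*l) + 6
(4) = c*(80 - 8*r) + 9*r^2 - 82*r - 80
(5) = -45*y^3 - 177*y^2 + 30*y + 72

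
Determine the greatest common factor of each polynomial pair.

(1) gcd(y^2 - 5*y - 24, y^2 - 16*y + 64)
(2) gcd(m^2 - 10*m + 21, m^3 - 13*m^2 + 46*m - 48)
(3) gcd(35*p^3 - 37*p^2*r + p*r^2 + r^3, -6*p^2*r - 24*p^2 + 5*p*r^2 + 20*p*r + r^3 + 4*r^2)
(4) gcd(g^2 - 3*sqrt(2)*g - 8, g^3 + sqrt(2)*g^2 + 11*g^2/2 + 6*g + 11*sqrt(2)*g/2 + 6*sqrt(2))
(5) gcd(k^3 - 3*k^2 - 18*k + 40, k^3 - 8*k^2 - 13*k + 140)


(1) = y - 8
(2) = gcd((m - 7)*(m - 3), (m - 8)*(m - 3)*(m - 2)) = m - 3
(3) = p - r
(4) = gcd((g - 4*sqrt(2))*(g + sqrt(2)), (g + 3/2)*(g + 4)*(g + sqrt(2))) = g + sqrt(2)
(5) = k^2 - k - 20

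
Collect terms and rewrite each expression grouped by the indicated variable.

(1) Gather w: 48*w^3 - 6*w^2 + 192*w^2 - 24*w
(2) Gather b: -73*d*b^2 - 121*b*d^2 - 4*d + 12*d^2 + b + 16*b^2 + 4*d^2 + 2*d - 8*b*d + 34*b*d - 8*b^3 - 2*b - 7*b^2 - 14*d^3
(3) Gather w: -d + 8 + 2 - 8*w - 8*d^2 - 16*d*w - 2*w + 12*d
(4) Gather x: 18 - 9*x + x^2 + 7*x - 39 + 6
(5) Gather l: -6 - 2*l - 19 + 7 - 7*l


(1) = 48*w^3 + 186*w^2 - 24*w
(2) = -8*b^3 + b^2*(9 - 73*d) + b*(-121*d^2 + 26*d - 1) - 14*d^3 + 16*d^2 - 2*d
(3) = -8*d^2 + 11*d + w*(-16*d - 10) + 10
(4) = x^2 - 2*x - 15
(5) = -9*l - 18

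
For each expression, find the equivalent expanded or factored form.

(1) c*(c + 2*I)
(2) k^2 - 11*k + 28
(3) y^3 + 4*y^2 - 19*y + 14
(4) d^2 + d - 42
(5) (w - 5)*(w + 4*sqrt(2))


(1) = c^2 + 2*I*c
(2) = (k - 7)*(k - 4)
(3) = (y - 2)*(y - 1)*(y + 7)
(4) = (d - 6)*(d + 7)
(5) = w^2 - 5*w + 4*sqrt(2)*w - 20*sqrt(2)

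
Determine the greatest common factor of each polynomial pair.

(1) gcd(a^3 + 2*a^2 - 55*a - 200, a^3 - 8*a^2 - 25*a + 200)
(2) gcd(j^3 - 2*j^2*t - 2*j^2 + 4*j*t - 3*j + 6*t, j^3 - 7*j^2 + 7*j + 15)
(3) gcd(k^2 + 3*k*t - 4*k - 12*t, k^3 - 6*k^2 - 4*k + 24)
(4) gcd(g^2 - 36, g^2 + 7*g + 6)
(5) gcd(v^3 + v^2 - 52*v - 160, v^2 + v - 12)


(1) = a^2 - 3*a - 40
(2) = gcd((j - 3)*(j + 1)*(j - 2*t), (j - 5)*(j - 3)*(j + 1)) = j^2 - 2*j - 3
(3) = gcd((k - 4)*(k + 3*t), (k - 6)*(k - 2)*(k + 2)) = 1
(4) = gcd((g - 6)*(g + 6), (g + 1)*(g + 6)) = g + 6
(5) = gcd((v - 8)*(v + 4)*(v + 5), (v - 3)*(v + 4)) = v + 4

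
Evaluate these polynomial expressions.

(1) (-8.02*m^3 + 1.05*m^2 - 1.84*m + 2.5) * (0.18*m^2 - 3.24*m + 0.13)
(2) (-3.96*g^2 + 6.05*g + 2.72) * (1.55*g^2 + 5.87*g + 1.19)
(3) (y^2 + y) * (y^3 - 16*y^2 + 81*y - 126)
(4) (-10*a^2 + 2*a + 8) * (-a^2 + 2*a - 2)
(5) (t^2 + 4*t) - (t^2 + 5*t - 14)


(1) = -1.4436*m^5 + 26.1738*m^4 - 4.7758*m^3 + 6.5481*m^2 - 8.3392*m + 0.325
(2) = -6.138*g^4 - 13.8677*g^3 + 35.0171*g^2 + 23.1659*g + 3.2368
(3) = y^5 - 15*y^4 + 65*y^3 - 45*y^2 - 126*y
(4) = 10*a^4 - 22*a^3 + 16*a^2 + 12*a - 16
(5) = 14 - t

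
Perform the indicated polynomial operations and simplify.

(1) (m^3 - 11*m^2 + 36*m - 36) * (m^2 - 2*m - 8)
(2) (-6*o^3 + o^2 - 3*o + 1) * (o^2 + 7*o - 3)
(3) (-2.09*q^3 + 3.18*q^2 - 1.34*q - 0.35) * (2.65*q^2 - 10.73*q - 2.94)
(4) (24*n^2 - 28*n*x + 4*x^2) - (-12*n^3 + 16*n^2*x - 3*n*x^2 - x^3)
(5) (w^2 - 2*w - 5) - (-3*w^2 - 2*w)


(1) = m^5 - 13*m^4 + 50*m^3 - 20*m^2 - 216*m + 288
(2) = -6*o^5 - 41*o^4 + 22*o^3 - 23*o^2 + 16*o - 3
(3) = -5.5385*q^5 + 30.8527*q^4 - 31.5278*q^3 + 4.1015*q^2 + 7.6951*q + 1.029
(4) = 12*n^3 - 16*n^2*x + 24*n^2 + 3*n*x^2 - 28*n*x + x^3 + 4*x^2
(5) = 4*w^2 - 5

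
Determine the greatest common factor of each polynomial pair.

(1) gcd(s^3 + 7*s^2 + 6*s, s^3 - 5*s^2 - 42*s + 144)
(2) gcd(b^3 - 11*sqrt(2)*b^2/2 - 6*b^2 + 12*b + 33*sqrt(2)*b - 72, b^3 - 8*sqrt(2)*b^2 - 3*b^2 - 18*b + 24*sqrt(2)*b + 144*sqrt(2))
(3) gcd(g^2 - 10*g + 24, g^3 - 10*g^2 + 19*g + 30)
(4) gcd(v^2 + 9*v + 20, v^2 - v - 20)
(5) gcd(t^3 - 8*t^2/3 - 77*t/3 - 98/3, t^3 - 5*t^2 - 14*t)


(1) = gcd(s*(s + 1)*(s + 6), (s - 8)*(s - 3)*(s + 6)) = s + 6
(2) = gcd((b - 6)*(b - 4*sqrt(2))*(b - 3*sqrt(2)/2), (b - 6)*(b + 3)*(b - 8*sqrt(2))) = b - 6
(3) = gcd((g - 6)*(g - 4), (g - 6)*(g - 5)*(g + 1)) = g - 6
(4) = v + 4
(5) = gcd((t - 7)*(t + 2)*(t + 7/3), t*(t - 7)*(t + 2)) = t^2 - 5*t - 14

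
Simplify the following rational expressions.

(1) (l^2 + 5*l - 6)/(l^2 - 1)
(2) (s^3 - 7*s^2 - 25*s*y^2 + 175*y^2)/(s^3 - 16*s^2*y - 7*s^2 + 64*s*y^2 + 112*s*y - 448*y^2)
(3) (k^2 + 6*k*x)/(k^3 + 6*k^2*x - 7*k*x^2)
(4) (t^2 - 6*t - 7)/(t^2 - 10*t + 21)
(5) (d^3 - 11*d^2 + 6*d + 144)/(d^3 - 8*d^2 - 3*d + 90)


(1) = (l + 6)/(l + 1)
(2) = (s^2 - 25*y^2)/(s^2 - 16*s*y + 64*y^2)
(3) = (-k - 6*x)/(-k^2 - 6*k*x + 7*x^2)
(4) = (t + 1)/(t - 3)
(5) = (d - 8)/(d - 5)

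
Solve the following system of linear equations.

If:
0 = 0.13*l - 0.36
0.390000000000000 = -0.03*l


Then:
No Solution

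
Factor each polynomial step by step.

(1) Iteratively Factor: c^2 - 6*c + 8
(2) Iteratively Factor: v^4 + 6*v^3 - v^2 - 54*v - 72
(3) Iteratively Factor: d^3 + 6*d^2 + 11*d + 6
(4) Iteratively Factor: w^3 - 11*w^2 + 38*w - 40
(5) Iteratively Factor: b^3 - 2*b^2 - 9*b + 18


(1) = (c - 2)*(c - 4)
(2) = (v + 3)*(v^3 + 3*v^2 - 10*v - 24) = (v + 3)*(v + 4)*(v^2 - v - 6) = (v + 2)*(v + 3)*(v + 4)*(v - 3)
(3) = (d + 3)*(d^2 + 3*d + 2) = (d + 1)*(d + 3)*(d + 2)
(4) = (w - 4)*(w^2 - 7*w + 10) = (w - 4)*(w - 2)*(w - 5)
(5) = (b - 3)*(b^2 + b - 6) = (b - 3)*(b - 2)*(b + 3)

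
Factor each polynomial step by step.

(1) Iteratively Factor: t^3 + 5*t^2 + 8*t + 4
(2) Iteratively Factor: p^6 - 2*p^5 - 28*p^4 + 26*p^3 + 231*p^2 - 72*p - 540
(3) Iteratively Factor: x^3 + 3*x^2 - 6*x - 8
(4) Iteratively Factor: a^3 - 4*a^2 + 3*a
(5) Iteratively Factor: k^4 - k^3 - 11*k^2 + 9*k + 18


(1) = (t + 1)*(t^2 + 4*t + 4) = (t + 1)*(t + 2)*(t + 2)
(2) = (p - 2)*(p^5 - 28*p^3 - 30*p^2 + 171*p + 270) = (p - 3)*(p - 2)*(p^4 + 3*p^3 - 19*p^2 - 87*p - 90) = (p - 3)*(p - 2)*(p + 3)*(p^3 - 19*p - 30) = (p - 5)*(p - 3)*(p - 2)*(p + 3)*(p^2 + 5*p + 6) = (p - 5)*(p - 3)*(p - 2)*(p + 3)^2*(p + 2)
(3) = (x + 1)*(x^2 + 2*x - 8) = (x - 2)*(x + 1)*(x + 4)
(4) = (a)*(a^2 - 4*a + 3) = a*(a - 1)*(a - 3)
(5) = (k + 1)*(k^3 - 2*k^2 - 9*k + 18) = (k - 3)*(k + 1)*(k^2 + k - 6) = (k - 3)*(k - 2)*(k + 1)*(k + 3)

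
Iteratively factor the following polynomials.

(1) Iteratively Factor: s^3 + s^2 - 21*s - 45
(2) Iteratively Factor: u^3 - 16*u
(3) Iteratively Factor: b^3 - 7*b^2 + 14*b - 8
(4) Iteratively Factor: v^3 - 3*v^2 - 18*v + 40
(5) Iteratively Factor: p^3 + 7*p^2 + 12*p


(1) = (s + 3)*(s^2 - 2*s - 15) = (s + 3)^2*(s - 5)
(2) = (u + 4)*(u^2 - 4*u) = (u - 4)*(u + 4)*(u)
(3) = (b - 1)*(b^2 - 6*b + 8) = (b - 4)*(b - 1)*(b - 2)
(4) = (v - 5)*(v^2 + 2*v - 8) = (v - 5)*(v - 2)*(v + 4)
(5) = (p + 3)*(p^2 + 4*p) = (p + 3)*(p + 4)*(p)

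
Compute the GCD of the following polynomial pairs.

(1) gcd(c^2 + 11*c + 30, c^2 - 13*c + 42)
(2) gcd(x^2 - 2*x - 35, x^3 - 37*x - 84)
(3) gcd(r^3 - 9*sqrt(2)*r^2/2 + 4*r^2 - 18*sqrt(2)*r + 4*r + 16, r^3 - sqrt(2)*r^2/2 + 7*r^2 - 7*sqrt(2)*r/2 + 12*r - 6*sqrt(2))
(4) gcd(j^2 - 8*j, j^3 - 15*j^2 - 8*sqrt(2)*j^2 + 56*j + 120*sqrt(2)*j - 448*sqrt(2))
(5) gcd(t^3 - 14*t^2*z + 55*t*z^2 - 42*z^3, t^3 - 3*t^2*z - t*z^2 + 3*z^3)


(1) = 1
(2) = gcd((x - 7)*(x + 5), (x - 7)*(x + 3)*(x + 4)) = x - 7
(3) = r^2 + r*(4 - sqrt(2)/2) - 2*sqrt(2)
(4) = j - 8
(5) = gcd((t - 7*z)*(t - 6*z)*(t - z), (t - 3*z)*(t - z)*(t + z)) = -t + z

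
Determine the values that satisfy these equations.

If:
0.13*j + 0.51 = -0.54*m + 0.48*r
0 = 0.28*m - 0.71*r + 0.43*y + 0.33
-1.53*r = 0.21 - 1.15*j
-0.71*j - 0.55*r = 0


Then:
j = 0.07
m = -1.04
r = -0.09
y = -0.23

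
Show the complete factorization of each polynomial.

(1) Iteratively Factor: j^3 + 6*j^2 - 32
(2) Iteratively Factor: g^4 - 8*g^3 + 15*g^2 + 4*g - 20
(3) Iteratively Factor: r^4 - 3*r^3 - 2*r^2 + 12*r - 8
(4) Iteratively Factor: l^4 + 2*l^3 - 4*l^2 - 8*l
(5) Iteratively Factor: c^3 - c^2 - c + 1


(1) = (j + 4)*(j^2 + 2*j - 8) = (j - 2)*(j + 4)*(j + 4)
(2) = (g + 1)*(g^3 - 9*g^2 + 24*g - 20) = (g - 2)*(g + 1)*(g^2 - 7*g + 10) = (g - 5)*(g - 2)*(g + 1)*(g - 2)
(3) = (r + 2)*(r^3 - 5*r^2 + 8*r - 4) = (r - 1)*(r + 2)*(r^2 - 4*r + 4) = (r - 2)*(r - 1)*(r + 2)*(r - 2)
(4) = (l + 2)*(l^3 - 4*l) = (l - 2)*(l + 2)*(l^2 + 2*l) = (l - 2)*(l + 2)^2*(l)
(5) = (c - 1)*(c^2 - 1) = (c - 1)^2*(c + 1)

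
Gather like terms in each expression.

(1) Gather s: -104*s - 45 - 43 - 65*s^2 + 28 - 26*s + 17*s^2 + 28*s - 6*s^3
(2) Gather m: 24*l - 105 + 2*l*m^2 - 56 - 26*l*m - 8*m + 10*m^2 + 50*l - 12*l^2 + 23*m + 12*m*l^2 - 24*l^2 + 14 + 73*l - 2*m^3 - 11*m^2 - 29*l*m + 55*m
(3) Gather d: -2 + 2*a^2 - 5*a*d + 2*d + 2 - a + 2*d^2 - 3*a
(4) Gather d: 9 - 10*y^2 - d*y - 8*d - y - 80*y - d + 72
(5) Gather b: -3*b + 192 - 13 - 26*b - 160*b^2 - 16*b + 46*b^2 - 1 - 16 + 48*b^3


(1) = -6*s^3 - 48*s^2 - 102*s - 60
(2) = -36*l^2 + 147*l - 2*m^3 + m^2*(2*l - 1) + m*(12*l^2 - 55*l + 70) - 147
(3) = 2*a^2 - 4*a + 2*d^2 + d*(2 - 5*a)
(4) = d*(-y - 9) - 10*y^2 - 81*y + 81
(5) = 48*b^3 - 114*b^2 - 45*b + 162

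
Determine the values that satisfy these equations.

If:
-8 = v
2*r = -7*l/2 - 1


Then:
l = -4*r/7 - 2/7
v = -8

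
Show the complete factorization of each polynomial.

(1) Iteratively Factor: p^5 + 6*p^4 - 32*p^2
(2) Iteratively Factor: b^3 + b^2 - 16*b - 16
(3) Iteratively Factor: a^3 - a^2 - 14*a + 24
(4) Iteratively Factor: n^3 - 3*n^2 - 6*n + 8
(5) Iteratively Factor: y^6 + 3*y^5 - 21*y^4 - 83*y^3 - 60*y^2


(1) = (p - 2)*(p^4 + 8*p^3 + 16*p^2) = p*(p - 2)*(p^3 + 8*p^2 + 16*p) = p*(p - 2)*(p + 4)*(p^2 + 4*p) = p^2*(p - 2)*(p + 4)*(p + 4)
(2) = (b + 1)*(b^2 - 16) = (b + 1)*(b + 4)*(b - 4)
(3) = (a - 2)*(a^2 + a - 12) = (a - 2)*(a + 4)*(a - 3)
(4) = (n - 1)*(n^2 - 2*n - 8) = (n - 4)*(n - 1)*(n + 2)
(5) = (y + 3)*(y^5 - 21*y^3 - 20*y^2) = (y + 1)*(y + 3)*(y^4 - y^3 - 20*y^2) = y*(y + 1)*(y + 3)*(y^3 - y^2 - 20*y) = y*(y + 1)*(y + 3)*(y + 4)*(y^2 - 5*y) = y^2*(y + 1)*(y + 3)*(y + 4)*(y - 5)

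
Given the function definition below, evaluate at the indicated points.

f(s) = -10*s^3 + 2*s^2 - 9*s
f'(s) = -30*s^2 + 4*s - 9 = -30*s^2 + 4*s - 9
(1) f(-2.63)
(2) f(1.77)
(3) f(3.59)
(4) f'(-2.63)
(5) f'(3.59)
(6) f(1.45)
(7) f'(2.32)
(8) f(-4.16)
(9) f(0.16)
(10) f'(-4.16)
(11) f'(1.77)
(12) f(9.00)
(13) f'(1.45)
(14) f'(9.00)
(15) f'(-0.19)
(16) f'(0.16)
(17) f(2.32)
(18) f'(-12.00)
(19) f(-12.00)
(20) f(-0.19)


(1) = 219.42
(2) = -65.12
(3) = -469.22
(4) = -227.03
(5) = -381.28
(6) = -39.33
(7) = -161.19
(8) = 791.96
(9) = -1.43
(10) = -544.81
(11) = -95.91
(12) = -7209.00
(13) = -66.28
(14) = -2403.00
(15) = -10.84
(16) = -9.13
(17) = -134.99
(18) = -4377.00
(19) = 17676.00
(20) = 1.85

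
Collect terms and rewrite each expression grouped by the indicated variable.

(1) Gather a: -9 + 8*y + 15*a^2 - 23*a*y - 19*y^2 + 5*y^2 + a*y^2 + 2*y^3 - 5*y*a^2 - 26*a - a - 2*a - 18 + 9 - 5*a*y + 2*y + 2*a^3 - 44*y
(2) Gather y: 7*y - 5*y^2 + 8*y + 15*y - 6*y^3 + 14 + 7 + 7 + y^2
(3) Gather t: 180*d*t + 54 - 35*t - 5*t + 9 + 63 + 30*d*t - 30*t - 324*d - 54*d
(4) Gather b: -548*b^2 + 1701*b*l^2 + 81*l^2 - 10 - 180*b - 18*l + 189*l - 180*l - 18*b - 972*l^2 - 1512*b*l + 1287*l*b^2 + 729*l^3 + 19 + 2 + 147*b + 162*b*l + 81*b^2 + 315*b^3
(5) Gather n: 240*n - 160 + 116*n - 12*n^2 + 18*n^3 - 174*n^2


(1) = 2*a^3 + a^2*(15 - 5*y) + a*(y^2 - 28*y - 29) + 2*y^3 - 14*y^2 - 34*y - 18
(2) = -6*y^3 - 4*y^2 + 30*y + 28
(3) = -378*d + t*(210*d - 70) + 126
(4) = 315*b^3 + b^2*(1287*l - 467) + b*(1701*l^2 - 1350*l - 51) + 729*l^3 - 891*l^2 - 9*l + 11
(5) = 18*n^3 - 186*n^2 + 356*n - 160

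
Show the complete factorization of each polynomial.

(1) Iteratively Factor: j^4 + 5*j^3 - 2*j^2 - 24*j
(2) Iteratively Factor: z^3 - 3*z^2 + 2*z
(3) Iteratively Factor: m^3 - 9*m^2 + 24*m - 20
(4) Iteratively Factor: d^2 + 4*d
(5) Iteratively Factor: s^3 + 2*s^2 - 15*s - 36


(1) = (j - 2)*(j^3 + 7*j^2 + 12*j) = (j - 2)*(j + 4)*(j^2 + 3*j) = j*(j - 2)*(j + 4)*(j + 3)
(2) = (z)*(z^2 - 3*z + 2) = z*(z - 1)*(z - 2)
(3) = (m - 5)*(m^2 - 4*m + 4) = (m - 5)*(m - 2)*(m - 2)
(4) = (d)*(d + 4)
(5) = (s - 4)*(s^2 + 6*s + 9) = (s - 4)*(s + 3)*(s + 3)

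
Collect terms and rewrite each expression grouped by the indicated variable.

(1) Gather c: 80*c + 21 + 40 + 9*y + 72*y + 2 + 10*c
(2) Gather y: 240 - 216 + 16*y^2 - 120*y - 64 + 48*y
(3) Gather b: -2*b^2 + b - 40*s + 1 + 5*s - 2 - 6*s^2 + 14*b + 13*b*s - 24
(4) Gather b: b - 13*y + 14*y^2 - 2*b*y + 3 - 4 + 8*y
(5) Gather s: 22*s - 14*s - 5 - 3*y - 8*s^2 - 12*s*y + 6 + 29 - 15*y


(1) = 90*c + 81*y + 63
(2) = 16*y^2 - 72*y - 40
(3) = -2*b^2 + b*(13*s + 15) - 6*s^2 - 35*s - 25
(4) = b*(1 - 2*y) + 14*y^2 - 5*y - 1
(5) = -8*s^2 + s*(8 - 12*y) - 18*y + 30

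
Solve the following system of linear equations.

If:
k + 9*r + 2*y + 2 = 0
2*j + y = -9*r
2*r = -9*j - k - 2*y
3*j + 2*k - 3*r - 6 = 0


Then:
j = 25/53
k = 147/53
r = 17/53
y = -203/53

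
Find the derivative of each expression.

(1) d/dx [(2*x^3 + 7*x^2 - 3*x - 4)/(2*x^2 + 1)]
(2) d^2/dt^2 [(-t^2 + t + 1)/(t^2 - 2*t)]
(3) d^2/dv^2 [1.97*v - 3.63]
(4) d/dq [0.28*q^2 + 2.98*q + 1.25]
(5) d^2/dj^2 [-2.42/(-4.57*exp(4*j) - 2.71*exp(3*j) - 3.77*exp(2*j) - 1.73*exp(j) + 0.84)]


(1) = (4*x^4 + 12*x^2 + 30*x - 3)/(4*x^4 + 4*x^2 + 1)
(2) = 2*(-t^3 + 3*t^2 - 6*t + 4)/(t^3*(t^3 - 6*t^2 + 12*t - 8))
(3) = 0
(4) = 0.56*q + 2.98
(5) = (2.42*(18.28*exp(3*j) + 8.13*exp(2*j) + 7.54*exp(j) + 1.73)*(36.56*exp(3*j) + 16.26*exp(2*j) + 15.08*exp(j) + 3.46)*exp(j) - (176.9504*exp(3*j) + 59.0238*exp(2*j) + 36.4936*exp(j) + 4.1866)*(4.57*exp(4*j) + 2.71*exp(3*j) + 3.77*exp(2*j) + 1.73*exp(j) - 0.84))*exp(j)/(4.57*exp(4*j) + 2.71*exp(3*j) + 3.77*exp(2*j) + 1.73*exp(j) - 0.84)^3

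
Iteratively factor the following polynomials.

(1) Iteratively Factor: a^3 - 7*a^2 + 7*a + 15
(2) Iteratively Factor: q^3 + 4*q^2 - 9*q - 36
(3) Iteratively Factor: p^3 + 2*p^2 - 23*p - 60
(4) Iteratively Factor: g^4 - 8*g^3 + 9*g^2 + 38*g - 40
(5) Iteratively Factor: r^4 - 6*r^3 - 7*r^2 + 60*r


(1) = (a - 5)*(a^2 - 2*a - 3) = (a - 5)*(a + 1)*(a - 3)
(2) = (q + 3)*(q^2 + q - 12) = (q - 3)*(q + 3)*(q + 4)
(3) = (p - 5)*(p^2 + 7*p + 12) = (p - 5)*(p + 3)*(p + 4)
(4) = (g - 5)*(g^3 - 3*g^2 - 6*g + 8) = (g - 5)*(g - 4)*(g^2 + g - 2) = (g - 5)*(g - 4)*(g - 1)*(g + 2)
(5) = (r + 3)*(r^3 - 9*r^2 + 20*r) = (r - 4)*(r + 3)*(r^2 - 5*r) = r*(r - 4)*(r + 3)*(r - 5)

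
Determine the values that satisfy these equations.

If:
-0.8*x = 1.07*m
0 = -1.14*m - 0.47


Then:
m = -0.41
x = 0.55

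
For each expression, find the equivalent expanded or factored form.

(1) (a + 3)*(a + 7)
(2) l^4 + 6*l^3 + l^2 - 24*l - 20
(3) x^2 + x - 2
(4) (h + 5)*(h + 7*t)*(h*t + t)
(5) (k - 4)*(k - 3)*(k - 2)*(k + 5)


(1) = a^2 + 10*a + 21
(2) = (l - 2)*(l + 1)*(l + 2)*(l + 5)
(3) = (x - 1)*(x + 2)
(4) = h^3*t + 7*h^2*t^2 + 6*h^2*t + 42*h*t^2 + 5*h*t + 35*t^2
(5) = k^4 - 4*k^3 - 19*k^2 + 106*k - 120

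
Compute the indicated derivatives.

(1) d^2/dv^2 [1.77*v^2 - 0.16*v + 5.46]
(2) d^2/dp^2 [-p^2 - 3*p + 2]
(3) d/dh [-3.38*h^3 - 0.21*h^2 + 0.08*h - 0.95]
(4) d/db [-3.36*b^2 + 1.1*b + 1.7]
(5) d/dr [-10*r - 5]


(1) = 3.54000000000000
(2) = -2
(3) = -10.14*h^2 - 0.42*h + 0.08
(4) = 1.1 - 6.72*b
(5) = -10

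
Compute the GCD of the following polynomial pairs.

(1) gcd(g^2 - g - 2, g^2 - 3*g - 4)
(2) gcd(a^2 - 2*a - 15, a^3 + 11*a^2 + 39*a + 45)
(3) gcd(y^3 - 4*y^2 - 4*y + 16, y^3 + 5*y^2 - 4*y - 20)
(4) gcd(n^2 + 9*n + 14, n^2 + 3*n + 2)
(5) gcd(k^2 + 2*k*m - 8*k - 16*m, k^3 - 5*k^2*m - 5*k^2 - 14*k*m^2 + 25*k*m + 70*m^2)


(1) = g + 1
(2) = a + 3
(3) = y^2 - 4
(4) = gcd((n + 2)*(n + 7), (n + 1)*(n + 2)) = n + 2
(5) = gcd((k - 8)*(k + 2*m), (k - 5)*(k - 7*m)*(k + 2*m)) = k + 2*m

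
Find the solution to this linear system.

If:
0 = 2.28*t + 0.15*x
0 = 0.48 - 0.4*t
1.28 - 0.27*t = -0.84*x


Then:
No Solution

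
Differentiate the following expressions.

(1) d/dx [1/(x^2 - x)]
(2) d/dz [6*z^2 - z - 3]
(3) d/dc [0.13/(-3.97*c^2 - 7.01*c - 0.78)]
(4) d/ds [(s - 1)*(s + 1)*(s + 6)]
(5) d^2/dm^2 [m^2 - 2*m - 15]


(1) = (1 - 2*x)/(x^2*(x - 1)^2)
(2) = 12*z - 1
(3) = (1.0322*c + 0.9113)/(3.97*c^2 + 7.01*c + 0.78)^2
(4) = 3*s^2 + 12*s - 1
(5) = 2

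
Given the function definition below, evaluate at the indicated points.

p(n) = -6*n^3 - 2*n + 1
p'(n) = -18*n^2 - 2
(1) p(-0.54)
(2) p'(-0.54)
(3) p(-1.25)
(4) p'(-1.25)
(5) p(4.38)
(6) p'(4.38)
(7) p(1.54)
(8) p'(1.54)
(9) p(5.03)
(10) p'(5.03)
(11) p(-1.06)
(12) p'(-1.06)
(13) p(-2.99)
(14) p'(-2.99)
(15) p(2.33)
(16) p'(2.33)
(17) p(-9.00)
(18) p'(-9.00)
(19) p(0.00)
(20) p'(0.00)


(1) = 3.02
(2) = -7.25
(3) = 15.22
(4) = -30.12
(5) = -511.93
(6) = -347.32
(7) = -23.99
(8) = -44.69
(9) = -772.64
(10) = -457.42
(11) = 10.27
(12) = -22.22
(13) = 167.37
(14) = -162.92
(15) = -79.56
(16) = -99.72
(17) = 4393.00
(18) = -1460.00
(19) = 1.00
(20) = -2.00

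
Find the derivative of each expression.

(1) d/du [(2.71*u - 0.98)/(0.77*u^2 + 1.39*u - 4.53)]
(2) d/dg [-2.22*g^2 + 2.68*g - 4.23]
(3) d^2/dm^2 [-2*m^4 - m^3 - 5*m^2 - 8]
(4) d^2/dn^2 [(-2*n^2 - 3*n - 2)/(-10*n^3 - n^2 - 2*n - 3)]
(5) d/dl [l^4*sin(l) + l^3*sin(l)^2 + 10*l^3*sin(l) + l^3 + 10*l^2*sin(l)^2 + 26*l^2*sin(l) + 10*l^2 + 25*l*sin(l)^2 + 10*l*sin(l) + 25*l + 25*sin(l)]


(1) = (-2.0867*u^2 + 1.5092*u - 10.9141)/(0.5929*u^4 + 2.1406*u^3 - 5.0441*u^2 - 12.5934*u + 20.5209)
(2) = 2.68 - 4.44*g
(3) = -24*m^2 - 6*m - 10
(4) = 2*(200*n^6 + 900*n^5 + 1170*n^4 - 321*n^3 - 432*n^2 - 195*n + 2)/(1000*n^9 + 300*n^8 + 630*n^7 + 1021*n^6 + 306*n^5 + 381*n^4 + 314*n^3 + 63*n^2 + 54*n + 27)
(5) = l^4*cos(l) + 4*l^3*sin(l) + l^3*sin(2*l) + 10*l^3*cos(l) + 3*l^2*sin(l)^2 + 30*l^2*sin(l) + 10*l^2*sin(2*l) + 26*l^2*cos(l) + 3*l^2 + 20*l*sin(l)^2 + 52*l*sin(l) + 25*l*sin(2*l) + 10*l*cos(l) + 20*l + 25*sin(l)^2 + 10*sin(l) + 25*cos(l) + 25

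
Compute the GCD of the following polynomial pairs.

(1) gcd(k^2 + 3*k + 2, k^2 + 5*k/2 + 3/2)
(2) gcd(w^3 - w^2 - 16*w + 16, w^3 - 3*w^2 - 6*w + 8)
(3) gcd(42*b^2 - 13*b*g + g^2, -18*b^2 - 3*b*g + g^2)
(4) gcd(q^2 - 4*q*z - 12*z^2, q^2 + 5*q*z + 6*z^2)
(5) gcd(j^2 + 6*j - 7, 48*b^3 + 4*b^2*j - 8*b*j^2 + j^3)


(1) = k + 1
(2) = w^2 - 5*w + 4
(3) = gcd((-7*b + g)*(-6*b + g), (-6*b + g)*(3*b + g)) = 6*b - g
(4) = q + 2*z
(5) = 1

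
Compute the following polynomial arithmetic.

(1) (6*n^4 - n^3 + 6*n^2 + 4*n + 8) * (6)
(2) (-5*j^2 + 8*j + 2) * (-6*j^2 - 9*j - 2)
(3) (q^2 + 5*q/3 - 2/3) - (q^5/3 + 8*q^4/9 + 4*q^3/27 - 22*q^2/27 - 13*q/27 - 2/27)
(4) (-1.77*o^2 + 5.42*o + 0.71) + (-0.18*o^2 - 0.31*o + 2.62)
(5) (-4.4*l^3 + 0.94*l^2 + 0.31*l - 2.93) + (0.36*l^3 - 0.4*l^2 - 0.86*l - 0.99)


(1) = 36*n^4 - 6*n^3 + 36*n^2 + 24*n + 48
(2) = 30*j^4 - 3*j^3 - 74*j^2 - 34*j - 4
(3) = -q^5/3 - 8*q^4/9 - 4*q^3/27 + 49*q^2/27 + 58*q/27 - 16/27
(4) = -1.95*o^2 + 5.11*o + 3.33
(5) = -4.04*l^3 + 0.54*l^2 - 0.55*l - 3.92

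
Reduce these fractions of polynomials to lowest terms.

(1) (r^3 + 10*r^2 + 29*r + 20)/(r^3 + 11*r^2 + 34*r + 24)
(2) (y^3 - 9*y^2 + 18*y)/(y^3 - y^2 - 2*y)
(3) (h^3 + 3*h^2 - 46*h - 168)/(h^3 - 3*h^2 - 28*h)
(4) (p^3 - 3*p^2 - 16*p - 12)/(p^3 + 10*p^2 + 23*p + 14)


(1) = (r + 5)/(r + 6)
(2) = (y^2 - 9*y + 18)/(y^2 - y - 2)
(3) = (h + 6)/h
(4) = (p - 6)/(p + 7)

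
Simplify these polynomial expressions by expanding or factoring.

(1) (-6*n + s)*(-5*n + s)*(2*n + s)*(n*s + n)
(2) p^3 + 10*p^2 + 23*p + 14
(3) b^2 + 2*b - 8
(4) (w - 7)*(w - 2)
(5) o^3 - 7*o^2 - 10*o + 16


(1) = 60*n^4*s + 60*n^4 + 8*n^3*s^2 + 8*n^3*s - 9*n^2*s^3 - 9*n^2*s^2 + n*s^4 + n*s^3
(2) = (p + 1)*(p + 2)*(p + 7)
(3) = (b - 2)*(b + 4)
(4) = w^2 - 9*w + 14
(5) = (o - 8)*(o - 1)*(o + 2)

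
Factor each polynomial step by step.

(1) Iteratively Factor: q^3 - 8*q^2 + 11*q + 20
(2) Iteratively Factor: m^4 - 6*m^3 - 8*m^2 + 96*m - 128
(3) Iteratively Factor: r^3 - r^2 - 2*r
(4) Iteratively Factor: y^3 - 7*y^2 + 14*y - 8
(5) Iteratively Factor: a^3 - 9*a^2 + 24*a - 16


(1) = (q + 1)*(q^2 - 9*q + 20) = (q - 4)*(q + 1)*(q - 5)
(2) = (m - 4)*(m^3 - 2*m^2 - 16*m + 32) = (m - 4)^2*(m^2 + 2*m - 8) = (m - 4)^2*(m + 4)*(m - 2)
(3) = (r + 1)*(r^2 - 2*r) = r*(r + 1)*(r - 2)
(4) = (y - 1)*(y^2 - 6*y + 8) = (y - 2)*(y - 1)*(y - 4)
(5) = (a - 4)*(a^2 - 5*a + 4) = (a - 4)*(a - 1)*(a - 4)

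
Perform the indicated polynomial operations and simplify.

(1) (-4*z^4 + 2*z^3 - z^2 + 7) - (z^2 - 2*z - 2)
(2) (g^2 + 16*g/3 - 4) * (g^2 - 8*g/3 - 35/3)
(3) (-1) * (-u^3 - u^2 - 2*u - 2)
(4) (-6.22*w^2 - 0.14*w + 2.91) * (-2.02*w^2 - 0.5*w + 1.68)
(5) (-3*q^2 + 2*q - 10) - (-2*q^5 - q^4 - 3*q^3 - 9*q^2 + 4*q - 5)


(1) = -4*z^4 + 2*z^3 - 2*z^2 + 2*z + 9
(2) = g^4 + 8*g^3/3 - 269*g^2/9 - 464*g/9 + 140/3
(3) = u^3 + u^2 + 2*u + 2
(4) = 12.5644*w^4 + 3.3928*w^3 - 16.2578*w^2 - 1.6902*w + 4.8888
(5) = 2*q^5 + q^4 + 3*q^3 + 6*q^2 - 2*q - 5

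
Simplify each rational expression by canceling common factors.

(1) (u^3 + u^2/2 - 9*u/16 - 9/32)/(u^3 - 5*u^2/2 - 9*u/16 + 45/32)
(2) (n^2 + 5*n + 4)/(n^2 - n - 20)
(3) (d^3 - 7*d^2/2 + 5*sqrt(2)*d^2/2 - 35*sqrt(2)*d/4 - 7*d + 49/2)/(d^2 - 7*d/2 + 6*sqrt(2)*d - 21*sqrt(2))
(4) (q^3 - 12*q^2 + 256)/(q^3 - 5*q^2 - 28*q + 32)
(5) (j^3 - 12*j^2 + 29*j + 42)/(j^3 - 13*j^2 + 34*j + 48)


(1) = (2*u + 1)/(2*u - 5)
(2) = (n + 1)/(n - 5)
(3) = (8*d^2 + 20*sqrt(2)*d - 56)/(8*d + 48*sqrt(2))
(4) = (q - 8)/(q - 1)
(5) = (j - 7)/(j - 8)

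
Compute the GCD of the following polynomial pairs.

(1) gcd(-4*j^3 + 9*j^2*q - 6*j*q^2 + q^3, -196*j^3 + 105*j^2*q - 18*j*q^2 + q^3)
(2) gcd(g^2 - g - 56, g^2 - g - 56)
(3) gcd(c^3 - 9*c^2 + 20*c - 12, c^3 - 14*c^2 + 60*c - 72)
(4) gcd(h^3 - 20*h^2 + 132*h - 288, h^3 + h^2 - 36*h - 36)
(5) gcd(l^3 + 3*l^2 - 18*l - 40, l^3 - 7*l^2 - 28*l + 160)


(1) = -4*j + q
(2) = g^2 - g - 56
(3) = gcd((c - 6)*(c - 2)*(c - 1), (c - 6)^2*(c - 2)) = c^2 - 8*c + 12
(4) = gcd((h - 8)*(h - 6)^2, (h - 6)*(h + 1)*(h + 6)) = h - 6
(5) = l^2 + l - 20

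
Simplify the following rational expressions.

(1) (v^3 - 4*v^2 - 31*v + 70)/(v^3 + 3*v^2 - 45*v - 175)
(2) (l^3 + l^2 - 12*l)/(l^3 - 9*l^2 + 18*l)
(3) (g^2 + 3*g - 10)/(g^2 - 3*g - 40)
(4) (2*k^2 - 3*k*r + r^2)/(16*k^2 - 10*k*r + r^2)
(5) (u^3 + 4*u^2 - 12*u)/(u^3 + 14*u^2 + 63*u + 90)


(1) = (v - 2)/(v + 5)
(2) = (l + 4)/(l - 6)
(3) = (g - 2)/(g - 8)
(4) = (-k + r)/(-8*k + r)
(5) = (u^2 - 2*u)/(u^2 + 8*u + 15)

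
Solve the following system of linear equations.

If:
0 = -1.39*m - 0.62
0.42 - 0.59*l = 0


Then:
l = 0.71
m = -0.45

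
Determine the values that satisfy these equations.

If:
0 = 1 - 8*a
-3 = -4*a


Then:
No Solution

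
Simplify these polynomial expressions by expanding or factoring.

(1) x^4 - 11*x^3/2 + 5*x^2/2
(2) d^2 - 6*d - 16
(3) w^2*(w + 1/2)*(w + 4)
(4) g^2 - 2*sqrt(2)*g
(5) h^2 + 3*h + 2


(1) = x^2*(x - 5)*(x - 1/2)
(2) = (d - 8)*(d + 2)
(3) = w^4 + 9*w^3/2 + 2*w^2
(4) = g*(g - 2*sqrt(2))
(5) = (h + 1)*(h + 2)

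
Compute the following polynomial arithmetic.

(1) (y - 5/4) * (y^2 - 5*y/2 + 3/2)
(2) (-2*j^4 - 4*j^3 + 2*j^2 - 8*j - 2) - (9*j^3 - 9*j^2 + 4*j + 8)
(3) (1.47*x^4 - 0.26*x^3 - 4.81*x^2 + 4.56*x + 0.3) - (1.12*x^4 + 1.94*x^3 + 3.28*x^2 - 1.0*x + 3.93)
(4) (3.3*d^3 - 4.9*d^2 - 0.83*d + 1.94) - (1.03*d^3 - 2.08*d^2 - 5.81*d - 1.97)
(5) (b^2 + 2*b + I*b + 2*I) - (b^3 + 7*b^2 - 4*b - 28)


(1) = y^3 - 15*y^2/4 + 37*y/8 - 15/8
(2) = -2*j^4 - 13*j^3 + 11*j^2 - 12*j - 10
(3) = 0.35*x^4 - 2.2*x^3 - 8.09*x^2 + 5.56*x - 3.63
(4) = 2.27*d^3 - 2.82*d^2 + 4.98*d + 3.91
(5) = -b^3 - 6*b^2 + 6*b + I*b + 28 + 2*I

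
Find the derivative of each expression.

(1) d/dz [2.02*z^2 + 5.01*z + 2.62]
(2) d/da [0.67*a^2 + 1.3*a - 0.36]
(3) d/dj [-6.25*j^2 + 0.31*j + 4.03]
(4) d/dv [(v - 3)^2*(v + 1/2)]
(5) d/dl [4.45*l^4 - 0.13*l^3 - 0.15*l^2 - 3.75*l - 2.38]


(1) = 4.04*z + 5.01
(2) = 1.34*a + 1.3
(3) = 0.31 - 12.5*j
(4) = (v - 3)*(3*v - 2)
(5) = 17.8*l^3 - 0.39*l^2 - 0.3*l - 3.75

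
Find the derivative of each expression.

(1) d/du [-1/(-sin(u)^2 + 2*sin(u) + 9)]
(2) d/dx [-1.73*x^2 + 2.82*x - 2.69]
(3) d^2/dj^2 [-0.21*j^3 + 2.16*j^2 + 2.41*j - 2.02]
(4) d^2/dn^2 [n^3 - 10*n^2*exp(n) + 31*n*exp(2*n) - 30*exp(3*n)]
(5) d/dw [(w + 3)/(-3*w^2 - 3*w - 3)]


(1) = 2*(1 - sin(u))*cos(u)/(2*sin(u) + cos(u)^2 + 8)^2
(2) = 2.82 - 3.46*x
(3) = 4.32 - 1.26*j
(4) = -10*n^2*exp(n) + 124*n*exp(2*n) - 40*n*exp(n) + 6*n - 270*exp(3*n) + 124*exp(2*n) - 20*exp(n)
(5) = (-w^2 - w + (w + 3)*(2*w + 1) - 1)/(3*(w^2 + w + 1)^2)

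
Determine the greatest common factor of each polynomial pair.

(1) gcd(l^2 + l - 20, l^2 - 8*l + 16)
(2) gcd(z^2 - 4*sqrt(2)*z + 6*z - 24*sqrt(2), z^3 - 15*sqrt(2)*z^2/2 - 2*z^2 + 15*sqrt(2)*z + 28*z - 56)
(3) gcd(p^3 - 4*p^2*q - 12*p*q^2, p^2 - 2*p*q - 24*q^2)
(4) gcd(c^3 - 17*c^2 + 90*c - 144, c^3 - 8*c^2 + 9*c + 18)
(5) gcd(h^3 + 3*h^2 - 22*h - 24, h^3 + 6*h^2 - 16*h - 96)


(1) = gcd((l - 4)*(l + 5), (l - 4)^2) = l - 4
(2) = z - 4*sqrt(2)
(3) = gcd(p*(p - 6*q)*(p + 2*q), (p - 6*q)*(p + 4*q)) = p - 6*q
(4) = c^2 - 9*c + 18
(5) = h^2 + 2*h - 24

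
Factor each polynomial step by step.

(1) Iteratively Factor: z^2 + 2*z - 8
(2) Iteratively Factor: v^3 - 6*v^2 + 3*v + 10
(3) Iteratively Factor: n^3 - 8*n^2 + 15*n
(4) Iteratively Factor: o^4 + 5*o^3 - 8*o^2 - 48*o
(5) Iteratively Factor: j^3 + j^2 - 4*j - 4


(1) = (z + 4)*(z - 2)
(2) = (v + 1)*(v^2 - 7*v + 10) = (v - 5)*(v + 1)*(v - 2)
(3) = (n - 3)*(n^2 - 5*n) = (n - 5)*(n - 3)*(n)
(4) = (o - 3)*(o^3 + 8*o^2 + 16*o) = (o - 3)*(o + 4)*(o^2 + 4*o) = o*(o - 3)*(o + 4)*(o + 4)
(5) = (j + 1)*(j^2 - 4) = (j + 1)*(j + 2)*(j - 2)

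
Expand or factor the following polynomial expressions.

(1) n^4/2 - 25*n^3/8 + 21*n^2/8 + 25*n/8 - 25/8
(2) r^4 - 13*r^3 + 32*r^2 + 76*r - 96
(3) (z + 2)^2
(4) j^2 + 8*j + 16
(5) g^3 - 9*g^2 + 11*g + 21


(1) = (n/2 + 1/2)*(n - 5)*(n - 5/4)*(n - 1)
(2) = (r - 8)*(r - 6)*(r - 1)*(r + 2)
(3) = z^2 + 4*z + 4
(4) = (j + 4)^2
(5) = (g - 7)*(g - 3)*(g + 1)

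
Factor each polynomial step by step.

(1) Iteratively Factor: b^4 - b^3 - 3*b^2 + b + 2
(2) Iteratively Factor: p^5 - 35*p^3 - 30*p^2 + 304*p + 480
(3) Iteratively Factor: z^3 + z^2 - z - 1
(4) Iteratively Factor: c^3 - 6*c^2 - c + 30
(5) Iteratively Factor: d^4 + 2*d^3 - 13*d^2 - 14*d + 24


(1) = (b - 1)*(b^3 - 3*b - 2) = (b - 1)*(b + 1)*(b^2 - b - 2) = (b - 2)*(b - 1)*(b + 1)*(b + 1)
(2) = (p - 4)*(p^4 + 4*p^3 - 19*p^2 - 106*p - 120) = (p - 4)*(p + 2)*(p^3 + 2*p^2 - 23*p - 60) = (p - 5)*(p - 4)*(p + 2)*(p^2 + 7*p + 12) = (p - 5)*(p - 4)*(p + 2)*(p + 3)*(p + 4)
(3) = (z + 1)*(z^2 - 1) = (z - 1)*(z + 1)*(z + 1)
(4) = (c + 2)*(c^2 - 8*c + 15) = (c - 5)*(c + 2)*(c - 3)
(5) = (d + 4)*(d^3 - 2*d^2 - 5*d + 6) = (d + 2)*(d + 4)*(d^2 - 4*d + 3) = (d - 3)*(d + 2)*(d + 4)*(d - 1)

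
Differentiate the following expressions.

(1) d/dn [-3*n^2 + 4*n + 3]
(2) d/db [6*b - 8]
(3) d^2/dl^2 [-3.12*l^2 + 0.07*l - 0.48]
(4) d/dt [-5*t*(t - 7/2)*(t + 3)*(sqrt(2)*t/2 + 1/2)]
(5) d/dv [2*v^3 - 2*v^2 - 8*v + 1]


(1) = 4 - 6*n
(2) = 6
(3) = -6.24000000000000
(4) = -10*sqrt(2)*t^3 - 15*t^2/2 + 15*sqrt(2)*t^2/4 + 5*t/2 + 105*sqrt(2)*t/2 + 105/4
(5) = 6*v^2 - 4*v - 8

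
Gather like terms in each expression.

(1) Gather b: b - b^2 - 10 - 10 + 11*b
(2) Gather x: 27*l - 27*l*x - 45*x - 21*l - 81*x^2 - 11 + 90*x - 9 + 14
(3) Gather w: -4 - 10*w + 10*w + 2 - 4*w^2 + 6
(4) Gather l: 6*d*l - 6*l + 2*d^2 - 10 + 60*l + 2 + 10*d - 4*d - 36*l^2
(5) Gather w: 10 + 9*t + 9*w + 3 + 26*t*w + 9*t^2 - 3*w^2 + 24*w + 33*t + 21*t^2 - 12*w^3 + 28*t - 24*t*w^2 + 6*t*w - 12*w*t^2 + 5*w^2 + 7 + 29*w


(1) = -b^2 + 12*b - 20
(2) = 6*l - 81*x^2 + x*(45 - 27*l) - 6
(3) = 4 - 4*w^2
(4) = 2*d^2 + 6*d - 36*l^2 + l*(6*d + 54) - 8
(5) = 30*t^2 + 70*t - 12*w^3 + w^2*(2 - 24*t) + w*(-12*t^2 + 32*t + 62) + 20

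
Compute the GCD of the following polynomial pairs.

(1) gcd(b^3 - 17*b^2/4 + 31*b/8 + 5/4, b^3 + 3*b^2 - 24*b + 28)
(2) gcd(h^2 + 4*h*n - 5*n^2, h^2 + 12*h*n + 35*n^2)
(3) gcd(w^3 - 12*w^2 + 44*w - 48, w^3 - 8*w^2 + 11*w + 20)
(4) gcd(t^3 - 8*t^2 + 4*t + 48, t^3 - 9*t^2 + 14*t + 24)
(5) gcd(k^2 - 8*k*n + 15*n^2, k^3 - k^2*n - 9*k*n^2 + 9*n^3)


(1) = gcd((b - 5/2)*(b - 2)*(b + 1/4), (b - 2)^2*(b + 7)) = b - 2
(2) = h + 5*n
(3) = w - 4
(4) = t^2 - 10*t + 24
(5) = gcd((k - 5*n)*(k - 3*n), (k - 3*n)*(k - n)*(k + 3*n)) = k - 3*n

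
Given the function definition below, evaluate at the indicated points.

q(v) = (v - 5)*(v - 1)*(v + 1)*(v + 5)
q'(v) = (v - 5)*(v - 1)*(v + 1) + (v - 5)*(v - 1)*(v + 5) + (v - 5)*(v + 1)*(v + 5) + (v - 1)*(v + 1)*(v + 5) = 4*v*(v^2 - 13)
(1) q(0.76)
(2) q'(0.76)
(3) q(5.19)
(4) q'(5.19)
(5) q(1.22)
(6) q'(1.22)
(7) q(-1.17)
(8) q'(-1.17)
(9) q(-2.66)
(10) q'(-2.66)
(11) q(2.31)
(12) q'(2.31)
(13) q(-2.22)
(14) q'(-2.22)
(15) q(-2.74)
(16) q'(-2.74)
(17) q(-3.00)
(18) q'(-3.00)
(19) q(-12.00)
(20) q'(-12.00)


(1) = 10.32
(2) = -37.76
(3) = 50.21
(4) = 289.31
(5) = -11.48
(6) = -56.18
(7) = -8.72
(8) = 54.43
(9) = -108.90
(10) = 63.04
(11) = -85.26
(12) = -70.81
(13) = -78.85
(14) = 71.68
(15) = -113.83
(16) = 60.20
(17) = -128.00
(18) = 48.00
(19) = 17017.00
(20) = -6288.00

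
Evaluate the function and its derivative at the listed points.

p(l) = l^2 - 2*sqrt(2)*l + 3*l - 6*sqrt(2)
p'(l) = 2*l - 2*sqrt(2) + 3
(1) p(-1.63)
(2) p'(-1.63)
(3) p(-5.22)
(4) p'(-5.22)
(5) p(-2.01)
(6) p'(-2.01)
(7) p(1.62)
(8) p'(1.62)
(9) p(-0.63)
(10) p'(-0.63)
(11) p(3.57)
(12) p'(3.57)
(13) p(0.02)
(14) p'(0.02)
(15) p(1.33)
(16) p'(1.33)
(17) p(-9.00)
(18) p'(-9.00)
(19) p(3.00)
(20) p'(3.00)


(1) = -6.11
(2) = -3.09
(3) = 17.87
(4) = -10.27
(5) = -4.79
(6) = -3.85
(7) = -5.58
(8) = 3.41
(9) = -8.20
(10) = -1.09
(11) = 4.87
(12) = 7.31
(13) = -8.48
(14) = 0.21
(15) = -6.49
(16) = 2.83
(17) = 70.97
(18) = -17.83
(19) = 1.03
(20) = 6.17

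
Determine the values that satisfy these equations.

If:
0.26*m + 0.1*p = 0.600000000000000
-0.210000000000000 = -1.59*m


Then:
m = 0.13
p = 5.66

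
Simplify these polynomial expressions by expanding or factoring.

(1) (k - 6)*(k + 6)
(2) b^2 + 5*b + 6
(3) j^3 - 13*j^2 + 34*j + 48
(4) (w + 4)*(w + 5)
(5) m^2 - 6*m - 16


(1) = k^2 - 36
(2) = (b + 2)*(b + 3)
(3) = (j - 8)*(j - 6)*(j + 1)
(4) = w^2 + 9*w + 20
(5) = (m - 8)*(m + 2)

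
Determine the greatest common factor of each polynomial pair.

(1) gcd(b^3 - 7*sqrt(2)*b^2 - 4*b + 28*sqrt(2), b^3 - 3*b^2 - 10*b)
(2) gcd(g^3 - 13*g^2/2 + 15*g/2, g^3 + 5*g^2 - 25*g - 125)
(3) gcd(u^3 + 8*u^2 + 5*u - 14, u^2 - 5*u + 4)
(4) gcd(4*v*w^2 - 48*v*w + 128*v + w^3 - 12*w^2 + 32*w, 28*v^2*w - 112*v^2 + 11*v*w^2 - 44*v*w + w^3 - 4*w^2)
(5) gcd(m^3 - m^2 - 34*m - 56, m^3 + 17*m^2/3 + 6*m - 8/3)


(1) = b + 2
(2) = gcd(g*(g - 5)*(g - 3/2), (g - 5)*(g + 5)^2) = g - 5
(3) = gcd((u - 1)*(u + 2)*(u + 7), (u - 4)*(u - 1)) = u - 1
(4) = gcd((4*v + w)*(w - 8)*(w - 4), (4*v + w)*(7*v + w)*(w - 4)) = 4*v*w - 16*v + w^2 - 4*w
(5) = m^2 + 6*m + 8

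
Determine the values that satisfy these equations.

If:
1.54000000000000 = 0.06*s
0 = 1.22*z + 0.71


Then:
s = 25.67
z = -0.58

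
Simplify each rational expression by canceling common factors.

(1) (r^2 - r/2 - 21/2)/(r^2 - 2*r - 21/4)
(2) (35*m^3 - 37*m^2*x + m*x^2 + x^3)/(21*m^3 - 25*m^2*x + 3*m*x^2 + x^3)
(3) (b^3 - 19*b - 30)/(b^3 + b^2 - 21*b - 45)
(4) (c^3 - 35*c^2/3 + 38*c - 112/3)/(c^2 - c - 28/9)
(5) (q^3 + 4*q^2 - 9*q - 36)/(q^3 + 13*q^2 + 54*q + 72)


(1) = (2*r + 6)/(2*r + 3)
(2) = (-5*m + x)/(-3*m + x)
(3) = (b + 2)/(b + 3)
(4) = (9*c^3 - 105*c^2 + 342*c - 336)/(9*c^2 - 9*c - 28)
(5) = (q - 3)/(q + 6)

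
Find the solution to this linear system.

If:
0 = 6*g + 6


Then:
g = -1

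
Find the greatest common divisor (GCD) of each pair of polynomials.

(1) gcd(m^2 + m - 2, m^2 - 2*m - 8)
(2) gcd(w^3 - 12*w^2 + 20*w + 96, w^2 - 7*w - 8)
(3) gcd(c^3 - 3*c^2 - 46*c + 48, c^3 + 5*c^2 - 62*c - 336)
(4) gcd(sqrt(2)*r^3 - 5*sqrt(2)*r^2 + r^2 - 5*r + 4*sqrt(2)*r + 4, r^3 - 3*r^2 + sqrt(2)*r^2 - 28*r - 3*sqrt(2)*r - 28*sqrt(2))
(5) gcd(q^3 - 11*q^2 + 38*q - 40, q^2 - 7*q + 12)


(1) = m + 2
(2) = gcd((w - 8)*(w - 6)*(w + 2), (w - 8)*(w + 1)) = w - 8
(3) = c^2 - 2*c - 48
(4) = 1
(5) = q - 4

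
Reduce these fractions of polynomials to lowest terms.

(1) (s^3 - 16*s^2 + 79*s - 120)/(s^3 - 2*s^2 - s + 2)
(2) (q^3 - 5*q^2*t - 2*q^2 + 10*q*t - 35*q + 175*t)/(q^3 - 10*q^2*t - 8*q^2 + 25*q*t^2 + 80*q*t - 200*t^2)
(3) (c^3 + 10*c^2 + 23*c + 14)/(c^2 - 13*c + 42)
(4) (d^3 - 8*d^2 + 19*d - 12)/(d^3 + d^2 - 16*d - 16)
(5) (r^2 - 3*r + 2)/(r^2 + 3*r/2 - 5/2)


(1) = (s^3 - 16*s^2 + 79*s - 120)/(s^3 - 2*s^2 - s + 2)
(2) = (q^2 - 2*q - 35)/(q^2 - 5*q*t - 8*q + 40*t)
(3) = (c^3 + 10*c^2 + 23*c + 14)/(c^2 - 13*c + 42)
(4) = (d^2 - 4*d + 3)/(d^2 + 5*d + 4)
(5) = (2*r - 4)/(2*r + 5)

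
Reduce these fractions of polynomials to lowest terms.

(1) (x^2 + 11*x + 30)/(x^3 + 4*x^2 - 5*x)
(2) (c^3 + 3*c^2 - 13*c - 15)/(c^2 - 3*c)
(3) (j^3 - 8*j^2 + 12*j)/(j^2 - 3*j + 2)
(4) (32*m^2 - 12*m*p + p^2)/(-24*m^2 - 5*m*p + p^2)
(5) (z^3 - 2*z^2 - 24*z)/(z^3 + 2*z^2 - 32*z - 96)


(1) = (x + 6)/(x^2 - x)
(2) = (c^2 + 6*c + 5)/c
(3) = (j^2 - 6*j)/(j - 1)
(4) = (-4*m + p)/(3*m + p)
(5) = z/(z + 4)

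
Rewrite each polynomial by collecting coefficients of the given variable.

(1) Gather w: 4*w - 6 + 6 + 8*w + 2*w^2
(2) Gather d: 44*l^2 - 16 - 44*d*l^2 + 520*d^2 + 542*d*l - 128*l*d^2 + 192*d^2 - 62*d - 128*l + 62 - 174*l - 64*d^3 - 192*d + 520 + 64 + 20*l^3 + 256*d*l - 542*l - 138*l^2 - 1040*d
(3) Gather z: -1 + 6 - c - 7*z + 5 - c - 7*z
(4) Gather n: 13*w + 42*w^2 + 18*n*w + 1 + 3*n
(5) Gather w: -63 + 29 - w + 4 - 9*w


(1) = 2*w^2 + 12*w
(2) = -64*d^3 + d^2*(712 - 128*l) + d*(-44*l^2 + 798*l - 1294) + 20*l^3 - 94*l^2 - 844*l + 630
(3) = -2*c - 14*z + 10
(4) = n*(18*w + 3) + 42*w^2 + 13*w + 1
(5) = -10*w - 30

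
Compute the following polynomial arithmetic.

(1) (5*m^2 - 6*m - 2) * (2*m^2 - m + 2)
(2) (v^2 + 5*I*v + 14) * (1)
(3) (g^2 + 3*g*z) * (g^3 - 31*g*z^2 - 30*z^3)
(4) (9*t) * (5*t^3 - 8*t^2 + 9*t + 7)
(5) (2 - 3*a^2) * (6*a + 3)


(1) = 10*m^4 - 17*m^3 + 12*m^2 - 10*m - 4
(2) = v^2 + 5*I*v + 14
(3) = g^5 + 3*g^4*z - 31*g^3*z^2 - 123*g^2*z^3 - 90*g*z^4
(4) = 45*t^4 - 72*t^3 + 81*t^2 + 63*t
(5) = -18*a^3 - 9*a^2 + 12*a + 6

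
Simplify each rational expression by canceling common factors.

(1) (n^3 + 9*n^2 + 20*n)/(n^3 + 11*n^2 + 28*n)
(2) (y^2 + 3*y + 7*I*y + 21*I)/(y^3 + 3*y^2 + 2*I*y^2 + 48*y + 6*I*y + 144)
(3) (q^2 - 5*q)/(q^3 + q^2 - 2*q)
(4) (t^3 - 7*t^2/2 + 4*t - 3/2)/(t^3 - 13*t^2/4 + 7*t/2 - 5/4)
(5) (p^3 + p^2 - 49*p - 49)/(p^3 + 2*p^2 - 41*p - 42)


(1) = (n + 5)/(n + 7)
(2) = (y + 7*I)/(y^2 + 2*I*y + 48)
(3) = (q - 5)/(q^2 + q - 2)
(4) = (4*t - 6)/(4*t - 5)
(5) = (p - 7)/(p - 6)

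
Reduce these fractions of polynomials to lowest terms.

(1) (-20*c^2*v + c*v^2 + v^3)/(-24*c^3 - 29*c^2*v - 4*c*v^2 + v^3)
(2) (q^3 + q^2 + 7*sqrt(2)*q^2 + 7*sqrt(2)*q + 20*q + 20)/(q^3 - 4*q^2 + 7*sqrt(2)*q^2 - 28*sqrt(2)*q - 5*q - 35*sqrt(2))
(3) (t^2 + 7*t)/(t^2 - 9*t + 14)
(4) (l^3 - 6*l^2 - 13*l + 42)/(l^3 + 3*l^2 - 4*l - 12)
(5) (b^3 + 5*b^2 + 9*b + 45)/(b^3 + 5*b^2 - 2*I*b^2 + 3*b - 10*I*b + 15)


(1) = (-20*c^2*v + c*v^2 + v^3)/(-24*c^3 - 29*c^2*v - 4*c*v^2 + v^3)
(2) = (q^2 + 7*sqrt(2)*q + 20)/(q^2 + q*(-5 + 7*sqrt(2)) - 35*sqrt(2))
(3) = (t^2 + 7*t)/(t^2 - 9*t + 14)
(4) = (l - 7)/(l + 2)
(5) = (b + 3*I)/(b + I)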